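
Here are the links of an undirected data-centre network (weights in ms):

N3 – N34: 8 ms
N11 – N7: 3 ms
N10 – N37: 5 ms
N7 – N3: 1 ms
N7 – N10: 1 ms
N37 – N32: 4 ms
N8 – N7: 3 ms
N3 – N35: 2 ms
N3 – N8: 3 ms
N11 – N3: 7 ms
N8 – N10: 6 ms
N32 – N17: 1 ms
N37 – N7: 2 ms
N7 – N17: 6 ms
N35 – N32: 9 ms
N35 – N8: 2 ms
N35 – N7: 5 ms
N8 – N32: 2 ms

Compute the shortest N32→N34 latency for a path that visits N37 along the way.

Best N32 to N37: N32–N37 costing 4
Best N37 to N34: N37–N7–N3–N34 costing 11
Total via N37: 4 + 11 = 15 ms.

15 ms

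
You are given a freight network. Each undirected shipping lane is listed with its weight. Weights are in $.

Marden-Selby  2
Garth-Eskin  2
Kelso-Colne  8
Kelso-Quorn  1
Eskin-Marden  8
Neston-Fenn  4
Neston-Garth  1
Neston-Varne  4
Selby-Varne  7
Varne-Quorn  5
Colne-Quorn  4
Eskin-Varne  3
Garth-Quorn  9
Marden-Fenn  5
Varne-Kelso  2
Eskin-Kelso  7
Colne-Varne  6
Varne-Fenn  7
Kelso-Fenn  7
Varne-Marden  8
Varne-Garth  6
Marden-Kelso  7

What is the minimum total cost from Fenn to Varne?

$7

Candidate routes:
Fenn → Kelso → Varne: 7+2 = 9
Fenn → Neston → Varne: 4+4 = 8
Fenn → Varne: 7 = 7
Fenn → Neston → Garth → Eskin → Varne: 4+1+2+3 = 10
The minimum is $7 via Fenn → Varne.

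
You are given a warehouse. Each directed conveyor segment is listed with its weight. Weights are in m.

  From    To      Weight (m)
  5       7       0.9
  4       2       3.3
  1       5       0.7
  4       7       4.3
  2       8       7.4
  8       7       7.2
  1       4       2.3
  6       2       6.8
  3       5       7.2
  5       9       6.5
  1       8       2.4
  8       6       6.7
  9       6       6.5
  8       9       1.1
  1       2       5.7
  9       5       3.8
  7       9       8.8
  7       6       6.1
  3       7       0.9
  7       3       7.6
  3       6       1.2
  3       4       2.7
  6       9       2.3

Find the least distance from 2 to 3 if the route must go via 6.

28.7 m

Shortest 2→6: 2–8–6 = 14.1
Shortest 6→3: 6–9–5–7–3 = 14.6
Total via 6: 14.1 + 14.6 = 28.7 m.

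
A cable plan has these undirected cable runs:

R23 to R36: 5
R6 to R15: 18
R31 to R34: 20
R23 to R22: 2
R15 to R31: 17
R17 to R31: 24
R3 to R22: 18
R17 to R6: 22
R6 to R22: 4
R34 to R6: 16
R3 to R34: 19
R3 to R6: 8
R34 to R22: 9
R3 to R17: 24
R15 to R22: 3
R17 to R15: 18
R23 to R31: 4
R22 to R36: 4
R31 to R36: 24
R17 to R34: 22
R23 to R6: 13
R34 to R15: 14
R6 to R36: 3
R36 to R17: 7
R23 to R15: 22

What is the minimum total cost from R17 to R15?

14

Candidate routes:
R17 - R36 - R23 - R22 - R15: 7+5+2+3 = 17
R17 - R36 - R22 - R15: 7+4+3 = 14
Cheapest is R17 - R36 - R22 - R15 at 14.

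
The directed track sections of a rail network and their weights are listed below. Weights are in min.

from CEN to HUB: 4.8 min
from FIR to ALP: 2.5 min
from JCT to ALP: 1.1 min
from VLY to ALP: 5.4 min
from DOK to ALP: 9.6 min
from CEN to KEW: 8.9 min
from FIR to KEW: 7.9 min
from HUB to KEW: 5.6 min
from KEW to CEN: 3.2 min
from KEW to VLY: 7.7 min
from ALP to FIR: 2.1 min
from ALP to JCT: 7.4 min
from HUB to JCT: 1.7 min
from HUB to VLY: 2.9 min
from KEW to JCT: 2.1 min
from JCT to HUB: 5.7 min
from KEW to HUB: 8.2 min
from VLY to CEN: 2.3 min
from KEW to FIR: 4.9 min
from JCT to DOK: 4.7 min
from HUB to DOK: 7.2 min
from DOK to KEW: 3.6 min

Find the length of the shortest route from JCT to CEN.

10.9 min

Running Dijkstra from JCT:
JCT: 0
ALP: 1.1  (via JCT)
FIR: 3.2  (via ALP)
DOK: 4.7  (via JCT)
HUB: 5.7  (via JCT)
KEW: 8.3  (via DOK)
VLY: 8.6  (via HUB)
CEN: 10.9  (via VLY)
Shortest route: JCT–HUB–VLY–CEN = 10.9 min.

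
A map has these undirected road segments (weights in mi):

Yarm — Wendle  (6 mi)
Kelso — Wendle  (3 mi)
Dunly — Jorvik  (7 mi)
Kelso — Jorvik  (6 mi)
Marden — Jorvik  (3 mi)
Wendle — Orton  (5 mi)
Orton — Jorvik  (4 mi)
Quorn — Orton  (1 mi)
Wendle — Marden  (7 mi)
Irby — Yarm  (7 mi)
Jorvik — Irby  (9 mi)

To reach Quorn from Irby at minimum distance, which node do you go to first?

Enumerating some paths:
Irby - Yarm - Wendle - Orton - Quorn: 7+6+5+1 = 19
Irby - Jorvik - Orton - Quorn: 9+4+1 = 14
Cheapest is Irby - Jorvik - Orton - Quorn at 14 mi.
So from Irby the first move is to Jorvik.

Jorvik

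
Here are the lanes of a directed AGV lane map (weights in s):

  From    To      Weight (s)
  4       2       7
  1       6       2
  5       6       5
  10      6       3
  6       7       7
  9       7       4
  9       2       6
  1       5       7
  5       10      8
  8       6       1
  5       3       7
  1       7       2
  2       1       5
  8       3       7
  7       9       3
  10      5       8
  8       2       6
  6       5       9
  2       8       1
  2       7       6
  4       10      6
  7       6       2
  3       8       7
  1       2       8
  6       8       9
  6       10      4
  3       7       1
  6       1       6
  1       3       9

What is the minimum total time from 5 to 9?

11 s

Shortest distances from 5:
5: 0
6: 5  (via 5)
3: 7  (via 5)
7: 8  (via 3)
10: 8  (via 5)
1: 11  (via 6)
9: 11  (via 7)
Shortest route: 5–3–7–9 = 11 s.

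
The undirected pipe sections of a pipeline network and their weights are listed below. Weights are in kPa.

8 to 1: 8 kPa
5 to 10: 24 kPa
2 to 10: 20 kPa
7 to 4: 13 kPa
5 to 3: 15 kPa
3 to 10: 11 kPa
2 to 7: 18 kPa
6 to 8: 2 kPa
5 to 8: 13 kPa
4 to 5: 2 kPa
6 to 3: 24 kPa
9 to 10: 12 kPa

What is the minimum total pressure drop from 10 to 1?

Running Dijkstra from 10:
10: 0
3: 11  (via 10)
9: 12  (via 10)
2: 20  (via 10)
5: 24  (via 10)
4: 26  (via 5)
6: 35  (via 3)
8: 37  (via 5)
7: 38  (via 2)
1: 45  (via 8)
Shortest route: 10 → 5 → 8 → 1 = 45 kPa.

45 kPa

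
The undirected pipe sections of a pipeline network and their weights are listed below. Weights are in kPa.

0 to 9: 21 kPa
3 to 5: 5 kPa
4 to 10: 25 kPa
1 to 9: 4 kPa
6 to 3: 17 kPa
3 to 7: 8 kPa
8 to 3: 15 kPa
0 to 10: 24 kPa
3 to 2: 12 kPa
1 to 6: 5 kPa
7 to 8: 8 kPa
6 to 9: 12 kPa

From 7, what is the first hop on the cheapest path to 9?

3

Compare a few routes:
7–3–6–9: 8+17+12 = 37
7–3–6–1–9: 8+17+5+4 = 34
7–8–3–6–1–9: 8+15+17+5+4 = 49
Cheapest is 7–3–6–1–9 at 34 kPa.
So from 7 the first move is to 3.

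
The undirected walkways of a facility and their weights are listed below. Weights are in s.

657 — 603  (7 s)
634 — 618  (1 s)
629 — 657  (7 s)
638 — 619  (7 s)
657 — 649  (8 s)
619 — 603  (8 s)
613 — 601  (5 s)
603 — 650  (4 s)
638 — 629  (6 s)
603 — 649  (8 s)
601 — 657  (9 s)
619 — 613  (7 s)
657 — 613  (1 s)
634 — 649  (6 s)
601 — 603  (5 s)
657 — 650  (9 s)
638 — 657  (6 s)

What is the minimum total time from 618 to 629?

22 s

Settle nodes by increasing distance from 618:
618: 0
634: 1  (via 618)
649: 7  (via 634)
657: 15  (via 649)
603: 15  (via 649)
613: 16  (via 657)
650: 19  (via 603)
601: 20  (via 603)
638: 21  (via 657)
629: 22  (via 657)
Shortest route: 618–634–649–657–629 = 22 s.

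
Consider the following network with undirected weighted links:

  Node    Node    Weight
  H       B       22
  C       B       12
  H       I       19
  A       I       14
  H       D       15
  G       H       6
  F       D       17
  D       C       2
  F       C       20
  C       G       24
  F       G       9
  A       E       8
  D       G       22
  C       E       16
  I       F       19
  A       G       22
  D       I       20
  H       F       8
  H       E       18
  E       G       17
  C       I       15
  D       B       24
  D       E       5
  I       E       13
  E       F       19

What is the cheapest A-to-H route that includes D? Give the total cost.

28

Shortest A→D: A–E–D = 13
Best D to H: D–H costing 15
Total via D: 13 + 15 = 28.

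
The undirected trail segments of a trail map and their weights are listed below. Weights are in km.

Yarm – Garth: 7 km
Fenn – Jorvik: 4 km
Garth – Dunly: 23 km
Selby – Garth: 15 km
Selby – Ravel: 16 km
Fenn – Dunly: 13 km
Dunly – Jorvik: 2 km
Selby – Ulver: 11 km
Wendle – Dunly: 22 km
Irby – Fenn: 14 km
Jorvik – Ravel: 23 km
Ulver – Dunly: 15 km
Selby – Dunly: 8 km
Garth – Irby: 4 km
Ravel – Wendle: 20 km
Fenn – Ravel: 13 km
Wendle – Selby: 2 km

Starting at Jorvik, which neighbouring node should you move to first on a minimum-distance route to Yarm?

Candidate routes:
Jorvik - Dunly - Fenn - Irby - Garth - Yarm: 2+13+14+4+7 = 40
Jorvik - Dunly - Garth - Yarm: 2+23+7 = 32
Jorvik - Dunly - Selby - Garth - Yarm: 2+8+15+7 = 32
Jorvik - Fenn - Irby - Garth - Yarm: 4+14+4+7 = 29
The minimum is 29 km via Jorvik - Fenn - Irby - Garth - Yarm.
So from Jorvik the first move is to Fenn.

Fenn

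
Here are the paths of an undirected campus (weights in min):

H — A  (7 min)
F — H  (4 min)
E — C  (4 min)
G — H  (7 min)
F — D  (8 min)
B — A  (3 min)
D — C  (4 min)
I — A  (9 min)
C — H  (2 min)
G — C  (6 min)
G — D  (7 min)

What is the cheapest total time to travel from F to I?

Shortest distances from F:
F: 0
H: 4  (via F)
C: 6  (via H)
D: 8  (via F)
E: 10  (via C)
A: 11  (via H)
G: 11  (via H)
B: 14  (via A)
I: 20  (via A)
Shortest route: F → H → A → I = 20 min.

20 min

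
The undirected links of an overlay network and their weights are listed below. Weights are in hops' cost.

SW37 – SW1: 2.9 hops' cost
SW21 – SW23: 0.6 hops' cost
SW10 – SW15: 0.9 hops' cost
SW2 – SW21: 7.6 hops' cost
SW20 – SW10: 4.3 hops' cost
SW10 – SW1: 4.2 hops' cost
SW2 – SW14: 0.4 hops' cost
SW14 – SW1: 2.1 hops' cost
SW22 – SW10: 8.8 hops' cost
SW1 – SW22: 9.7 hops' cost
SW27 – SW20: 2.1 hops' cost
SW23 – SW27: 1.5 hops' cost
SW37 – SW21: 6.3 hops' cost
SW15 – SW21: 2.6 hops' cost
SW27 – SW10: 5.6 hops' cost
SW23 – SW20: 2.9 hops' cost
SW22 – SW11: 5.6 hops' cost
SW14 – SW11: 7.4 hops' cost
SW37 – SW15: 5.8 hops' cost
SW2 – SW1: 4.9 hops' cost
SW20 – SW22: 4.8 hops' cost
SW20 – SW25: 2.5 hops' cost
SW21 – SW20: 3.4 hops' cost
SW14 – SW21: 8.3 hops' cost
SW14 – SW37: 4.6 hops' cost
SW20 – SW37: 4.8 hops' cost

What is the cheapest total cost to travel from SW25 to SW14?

11.9 hops' cost

Compare a few routes:
SW25 - SW20 - SW37 - SW14: 2.5+4.8+4.6 = 11.9
SW25 - SW20 - SW37 - SW1 - SW14: 2.5+4.8+2.9+2.1 = 12.3
The minimum is 11.9 hops' cost via SW25 - SW20 - SW37 - SW14.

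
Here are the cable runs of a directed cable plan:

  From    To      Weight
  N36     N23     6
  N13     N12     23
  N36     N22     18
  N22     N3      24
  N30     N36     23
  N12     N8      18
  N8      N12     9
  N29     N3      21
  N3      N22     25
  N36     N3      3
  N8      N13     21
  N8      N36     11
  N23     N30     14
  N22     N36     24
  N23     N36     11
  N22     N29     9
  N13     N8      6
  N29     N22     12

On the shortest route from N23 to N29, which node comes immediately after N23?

N36

Enumerating some paths:
N23 → N36 → N22 → N29: 11+18+9 = 38
N23 → N36 → N3 → N22 → N29: 11+3+25+9 = 48
N23 → N30 → N36 → N22 → N29: 14+23+18+9 = 64
Cheapest is N23 → N36 → N22 → N29 at 38.
So from N23 the first move is to N36.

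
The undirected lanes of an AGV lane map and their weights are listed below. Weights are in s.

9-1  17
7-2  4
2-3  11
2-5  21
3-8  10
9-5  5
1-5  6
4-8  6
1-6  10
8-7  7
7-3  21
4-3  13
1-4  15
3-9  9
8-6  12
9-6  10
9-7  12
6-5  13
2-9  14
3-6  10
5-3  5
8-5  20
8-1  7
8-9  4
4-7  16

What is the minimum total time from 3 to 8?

Running Dijkstra from 3:
3: 0
5: 5  (via 3)
9: 9  (via 3)
6: 10  (via 3)
8: 10  (via 3)
Shortest route: 3–8 = 10 s.

10 s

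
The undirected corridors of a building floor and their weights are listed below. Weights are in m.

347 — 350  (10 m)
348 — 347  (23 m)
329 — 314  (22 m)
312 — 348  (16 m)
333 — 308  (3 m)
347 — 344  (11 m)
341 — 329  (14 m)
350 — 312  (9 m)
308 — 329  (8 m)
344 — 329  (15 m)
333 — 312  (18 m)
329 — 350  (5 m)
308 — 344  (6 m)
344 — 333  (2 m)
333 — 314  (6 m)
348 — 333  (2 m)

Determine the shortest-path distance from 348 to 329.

Compare a few routes:
348 - 333 - 344 - 308 - 329: 2+2+6+8 = 18
348 - 333 - 344 - 329: 2+2+15 = 19
348 - 333 - 308 - 344 - 329: 2+3+6+15 = 26
348 - 333 - 308 - 329: 2+3+8 = 13
The minimum is 13 m via 348 - 333 - 308 - 329.

13 m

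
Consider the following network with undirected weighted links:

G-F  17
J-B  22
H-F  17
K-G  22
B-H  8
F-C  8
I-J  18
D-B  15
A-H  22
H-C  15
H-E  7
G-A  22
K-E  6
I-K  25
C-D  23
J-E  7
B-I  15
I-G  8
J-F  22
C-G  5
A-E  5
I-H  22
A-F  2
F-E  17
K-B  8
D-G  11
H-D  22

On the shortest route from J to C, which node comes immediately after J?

E

Compare a few routes:
J → E → H → C: 7+7+15 = 29
J → E → A → F → C: 7+5+2+8 = 22
The minimum is 22 via J → E → A → F → C.
So from J the first move is to E.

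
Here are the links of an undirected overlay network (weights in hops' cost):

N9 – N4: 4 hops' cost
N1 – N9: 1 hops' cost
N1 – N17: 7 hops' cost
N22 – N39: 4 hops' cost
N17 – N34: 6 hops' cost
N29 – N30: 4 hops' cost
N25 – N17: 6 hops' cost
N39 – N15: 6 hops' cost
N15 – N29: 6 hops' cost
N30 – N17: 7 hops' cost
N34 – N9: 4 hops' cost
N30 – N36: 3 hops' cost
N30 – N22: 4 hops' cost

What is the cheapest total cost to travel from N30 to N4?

Compare a few routes:
N30–N17–N1–N9–N4: 7+7+1+4 = 19
N30–N17–N34–N9–N4: 7+6+4+4 = 21
The minimum is 19 hops' cost via N30–N17–N1–N9–N4.

19 hops' cost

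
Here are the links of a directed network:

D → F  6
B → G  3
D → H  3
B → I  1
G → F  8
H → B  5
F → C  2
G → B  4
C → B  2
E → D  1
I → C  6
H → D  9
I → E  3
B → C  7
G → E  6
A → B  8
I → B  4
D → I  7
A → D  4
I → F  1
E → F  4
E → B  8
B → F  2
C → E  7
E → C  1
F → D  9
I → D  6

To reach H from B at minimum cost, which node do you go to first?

I

Compare a few routes:
B - I - D - H: 1+6+3 = 10
B - G - E - D - H: 3+6+1+3 = 13
B - I - E - D - H: 1+3+1+3 = 8
Cheapest is B - I - E - D - H at 8.
So from B the first move is to I.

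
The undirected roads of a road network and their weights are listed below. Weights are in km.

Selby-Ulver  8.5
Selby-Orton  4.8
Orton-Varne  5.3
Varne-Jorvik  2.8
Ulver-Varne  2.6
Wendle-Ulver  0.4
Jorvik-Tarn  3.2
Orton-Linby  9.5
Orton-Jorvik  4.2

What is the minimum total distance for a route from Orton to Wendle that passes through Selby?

13.7 km

Shortest Orton→Selby: Orton → Selby = 4.8
Best Selby to Wendle: Selby → Ulver → Wendle costing 8.9
Total via Selby: 4.8 + 8.9 = 13.7 km.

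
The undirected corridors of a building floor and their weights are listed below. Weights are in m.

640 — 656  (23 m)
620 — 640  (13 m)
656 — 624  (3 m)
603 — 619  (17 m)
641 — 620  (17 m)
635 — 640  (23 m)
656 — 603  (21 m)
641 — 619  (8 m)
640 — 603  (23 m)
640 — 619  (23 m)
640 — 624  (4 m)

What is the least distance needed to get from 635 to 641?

53 m

Running Dijkstra from 635:
635: 0
640: 23  (via 635)
624: 27  (via 640)
656: 30  (via 624)
620: 36  (via 640)
603: 46  (via 640)
619: 46  (via 640)
641: 53  (via 620)
Shortest route: 635–640–620–641 = 53 m.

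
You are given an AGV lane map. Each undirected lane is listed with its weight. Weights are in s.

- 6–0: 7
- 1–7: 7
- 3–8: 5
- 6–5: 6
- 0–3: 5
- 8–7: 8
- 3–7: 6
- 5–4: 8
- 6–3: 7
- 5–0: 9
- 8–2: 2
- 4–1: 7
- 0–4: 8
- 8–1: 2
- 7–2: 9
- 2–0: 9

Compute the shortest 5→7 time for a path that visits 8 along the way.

25 s

Best 5 to 8: 5–4–1–8 costing 17
Shortest 8→7: 8–7 = 8
Total via 8: 17 + 8 = 25 s.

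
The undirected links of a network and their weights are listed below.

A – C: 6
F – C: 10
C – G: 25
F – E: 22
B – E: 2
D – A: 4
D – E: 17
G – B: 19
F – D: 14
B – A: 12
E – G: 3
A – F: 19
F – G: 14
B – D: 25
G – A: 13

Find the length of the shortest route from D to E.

Enumerating some paths:
D → A → G → E: 4+13+3 = 20
D → A → B → E: 4+12+2 = 18
D → B → E: 25+2 = 27
D → E: 17 = 17
The minimum is 17 via D → E.

17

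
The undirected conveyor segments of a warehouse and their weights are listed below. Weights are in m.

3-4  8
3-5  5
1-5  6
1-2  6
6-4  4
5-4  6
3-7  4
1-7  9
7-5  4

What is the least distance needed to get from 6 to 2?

Enumerating some paths:
6–4–3–7–1–2: 4+8+4+9+6 = 31
6–4–3–5–1–2: 4+8+5+6+6 = 29
6–4–5–7–1–2: 4+6+4+9+6 = 29
6–4–5–1–2: 4+6+6+6 = 22
Cheapest is 6–4–5–1–2 at 22 m.

22 m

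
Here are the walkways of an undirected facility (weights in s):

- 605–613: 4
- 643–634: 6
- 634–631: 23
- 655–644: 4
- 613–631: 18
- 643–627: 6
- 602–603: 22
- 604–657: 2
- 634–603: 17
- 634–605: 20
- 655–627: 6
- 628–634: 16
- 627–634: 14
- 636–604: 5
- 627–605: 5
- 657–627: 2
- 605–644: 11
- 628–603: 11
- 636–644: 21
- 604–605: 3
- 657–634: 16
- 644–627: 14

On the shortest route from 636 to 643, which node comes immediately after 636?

604

Compare a few routes:
636 - 604 - 657 - 627 - 634 - 643: 5+2+2+14+6 = 29
636 - 604 - 657 - 627 - 643: 5+2+2+6 = 15
636 - 604 - 605 - 627 - 643: 5+3+5+6 = 19
Cheapest is 636 - 604 - 657 - 627 - 643 at 15 s.
So from 636 the first move is to 604.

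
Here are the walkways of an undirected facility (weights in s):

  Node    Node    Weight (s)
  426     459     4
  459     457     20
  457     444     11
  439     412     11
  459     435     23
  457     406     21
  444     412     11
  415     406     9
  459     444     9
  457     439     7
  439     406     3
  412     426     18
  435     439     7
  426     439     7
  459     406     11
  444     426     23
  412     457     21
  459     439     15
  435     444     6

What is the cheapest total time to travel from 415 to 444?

25 s

Candidate routes:
415–406–459–444: 9+11+9 = 29
415–406–439–435–444: 9+3+7+6 = 25
Cheapest is 415–406–439–435–444 at 25 s.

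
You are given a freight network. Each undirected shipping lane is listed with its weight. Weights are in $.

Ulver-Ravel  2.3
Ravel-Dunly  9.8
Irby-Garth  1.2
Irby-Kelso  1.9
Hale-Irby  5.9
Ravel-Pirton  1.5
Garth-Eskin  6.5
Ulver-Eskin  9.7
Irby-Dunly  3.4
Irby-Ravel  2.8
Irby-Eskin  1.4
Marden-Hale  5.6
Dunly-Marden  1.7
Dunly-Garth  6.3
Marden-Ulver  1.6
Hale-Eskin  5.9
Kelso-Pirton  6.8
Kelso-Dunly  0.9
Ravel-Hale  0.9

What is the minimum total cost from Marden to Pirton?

$5.4

Enumerating some paths:
Marden - Ulver - Ravel - Pirton: 1.6+2.3+1.5 = 5.4
Marden - Dunly - Kelso - Irby - Ravel - Pirton: 1.7+0.9+1.9+2.8+1.5 = 8.8
Marden - Hale - Ravel - Pirton: 5.6+0.9+1.5 = 8
The minimum is $5.4 via Marden - Ulver - Ravel - Pirton.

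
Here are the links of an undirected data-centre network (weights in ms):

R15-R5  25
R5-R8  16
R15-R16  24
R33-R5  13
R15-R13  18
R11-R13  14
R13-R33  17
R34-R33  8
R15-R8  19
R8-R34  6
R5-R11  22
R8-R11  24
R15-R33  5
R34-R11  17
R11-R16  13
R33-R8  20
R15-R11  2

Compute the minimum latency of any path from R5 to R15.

Settle nodes by increasing distance from R5:
R5: 0
R33: 13  (via R5)
R8: 16  (via R5)
R15: 18  (via R33)
Shortest route: R5 → R33 → R15 = 18 ms.

18 ms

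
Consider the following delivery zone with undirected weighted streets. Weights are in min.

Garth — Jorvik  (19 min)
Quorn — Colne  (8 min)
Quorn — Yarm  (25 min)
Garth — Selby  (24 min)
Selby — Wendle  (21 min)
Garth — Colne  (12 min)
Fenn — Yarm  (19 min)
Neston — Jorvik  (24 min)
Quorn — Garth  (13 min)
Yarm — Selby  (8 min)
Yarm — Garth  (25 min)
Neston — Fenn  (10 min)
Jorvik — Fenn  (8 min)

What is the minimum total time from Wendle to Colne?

57 min

Compare a few routes:
Wendle - Selby - Garth - Colne: 21+24+12 = 57
Wendle - Selby - Yarm - Quorn - Colne: 21+8+25+8 = 62
Wendle - Selby - Yarm - Garth - Colne: 21+8+25+12 = 66
Wendle - Selby - Garth - Quorn - Colne: 21+24+13+8 = 66
Cheapest is Wendle - Selby - Garth - Colne at 57 min.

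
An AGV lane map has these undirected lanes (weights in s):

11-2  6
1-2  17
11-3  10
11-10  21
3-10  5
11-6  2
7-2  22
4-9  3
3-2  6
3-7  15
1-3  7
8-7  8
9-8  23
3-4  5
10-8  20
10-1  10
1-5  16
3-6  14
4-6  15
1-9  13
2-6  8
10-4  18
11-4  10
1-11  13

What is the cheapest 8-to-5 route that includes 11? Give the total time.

Best 8 to 11: 8–7–3–11 costing 33
Best 11 to 5: 11–1–5 costing 29
Total via 11: 33 + 29 = 62 s.

62 s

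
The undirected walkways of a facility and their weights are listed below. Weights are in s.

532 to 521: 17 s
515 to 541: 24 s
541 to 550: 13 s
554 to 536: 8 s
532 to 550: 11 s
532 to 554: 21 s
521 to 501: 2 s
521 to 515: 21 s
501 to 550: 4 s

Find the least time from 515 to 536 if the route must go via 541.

Best 515 to 541: 515 → 541 costing 24
Shortest 541→536: 541 → 550 → 532 → 554 → 536 = 53
Total via 541: 24 + 53 = 77 s.

77 s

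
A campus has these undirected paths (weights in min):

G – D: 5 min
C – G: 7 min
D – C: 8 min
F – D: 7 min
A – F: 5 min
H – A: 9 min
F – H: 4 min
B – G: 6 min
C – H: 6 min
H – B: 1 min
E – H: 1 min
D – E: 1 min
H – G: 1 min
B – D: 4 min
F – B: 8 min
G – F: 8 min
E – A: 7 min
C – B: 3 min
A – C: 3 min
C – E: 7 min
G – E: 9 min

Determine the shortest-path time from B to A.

Compare a few routes:
B → H → F → A: 1+4+5 = 10
B → H → A: 1+9 = 10
B → H → E → A: 1+1+7 = 9
B → C → A: 3+3 = 6
The minimum is 6 min via B → C → A.

6 min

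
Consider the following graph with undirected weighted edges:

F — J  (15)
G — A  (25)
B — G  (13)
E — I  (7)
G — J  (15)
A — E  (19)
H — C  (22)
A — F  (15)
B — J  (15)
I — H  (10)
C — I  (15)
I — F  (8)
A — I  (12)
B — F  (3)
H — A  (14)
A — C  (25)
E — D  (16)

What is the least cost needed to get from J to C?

Candidate routes:
J–F–I–C: 15+8+15 = 38
J–B–F–I–C: 15+3+8+15 = 41
The minimum is 38 via J–F–I–C.

38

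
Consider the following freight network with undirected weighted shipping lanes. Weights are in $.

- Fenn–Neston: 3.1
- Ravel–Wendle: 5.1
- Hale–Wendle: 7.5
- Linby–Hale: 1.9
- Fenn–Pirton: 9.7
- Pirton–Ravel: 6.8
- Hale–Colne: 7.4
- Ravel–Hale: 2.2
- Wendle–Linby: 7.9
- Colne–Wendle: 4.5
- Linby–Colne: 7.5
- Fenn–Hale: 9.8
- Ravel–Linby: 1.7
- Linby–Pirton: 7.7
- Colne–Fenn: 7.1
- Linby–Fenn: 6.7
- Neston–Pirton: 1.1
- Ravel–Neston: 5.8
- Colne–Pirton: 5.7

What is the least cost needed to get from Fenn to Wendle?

$11.6

Candidate routes:
Fenn - Linby - Ravel - Wendle: 6.7+1.7+5.1 = 13.5
Fenn - Colne - Wendle: 7.1+4.5 = 11.6
Fenn - Neston - Ravel - Wendle: 3.1+5.8+5.1 = 14
Fenn - Neston - Pirton - Colne - Wendle: 3.1+1.1+5.7+4.5 = 14.4
Cheapest is Fenn - Colne - Wendle at $11.6.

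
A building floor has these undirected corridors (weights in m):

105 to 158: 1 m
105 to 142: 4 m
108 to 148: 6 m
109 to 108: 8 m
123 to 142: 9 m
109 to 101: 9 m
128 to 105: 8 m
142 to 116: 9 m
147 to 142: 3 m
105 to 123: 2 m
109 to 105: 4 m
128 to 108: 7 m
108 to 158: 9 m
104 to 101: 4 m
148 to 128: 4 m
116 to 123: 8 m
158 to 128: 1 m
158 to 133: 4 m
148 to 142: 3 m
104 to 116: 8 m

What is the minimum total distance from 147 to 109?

11 m

Settle nodes by increasing distance from 147:
147: 0
142: 3  (via 147)
148: 6  (via 142)
105: 7  (via 142)
158: 8  (via 105)
123: 9  (via 105)
128: 9  (via 158)
109: 11  (via 105)
Shortest route: 147–142–105–109 = 11 m.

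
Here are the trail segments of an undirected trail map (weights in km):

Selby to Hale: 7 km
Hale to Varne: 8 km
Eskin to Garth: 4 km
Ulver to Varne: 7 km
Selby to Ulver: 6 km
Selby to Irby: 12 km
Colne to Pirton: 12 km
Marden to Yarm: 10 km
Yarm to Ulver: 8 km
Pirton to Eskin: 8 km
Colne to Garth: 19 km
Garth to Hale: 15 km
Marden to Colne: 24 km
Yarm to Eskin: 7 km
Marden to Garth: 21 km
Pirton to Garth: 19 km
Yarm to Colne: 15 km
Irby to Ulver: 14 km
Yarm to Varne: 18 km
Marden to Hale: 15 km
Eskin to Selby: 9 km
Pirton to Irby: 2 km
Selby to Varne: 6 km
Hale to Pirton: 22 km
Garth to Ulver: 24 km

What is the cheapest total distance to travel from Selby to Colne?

Shortest distances from Selby:
Selby: 0
Ulver: 6  (via Selby)
Varne: 6  (via Selby)
Hale: 7  (via Selby)
Eskin: 9  (via Selby)
Irby: 12  (via Selby)
Garth: 13  (via Eskin)
Yarm: 14  (via Ulver)
Pirton: 14  (via Irby)
Marden: 22  (via Hale)
Colne: 26  (via Pirton)
Shortest route: Selby–Irby–Pirton–Colne = 26 km.

26 km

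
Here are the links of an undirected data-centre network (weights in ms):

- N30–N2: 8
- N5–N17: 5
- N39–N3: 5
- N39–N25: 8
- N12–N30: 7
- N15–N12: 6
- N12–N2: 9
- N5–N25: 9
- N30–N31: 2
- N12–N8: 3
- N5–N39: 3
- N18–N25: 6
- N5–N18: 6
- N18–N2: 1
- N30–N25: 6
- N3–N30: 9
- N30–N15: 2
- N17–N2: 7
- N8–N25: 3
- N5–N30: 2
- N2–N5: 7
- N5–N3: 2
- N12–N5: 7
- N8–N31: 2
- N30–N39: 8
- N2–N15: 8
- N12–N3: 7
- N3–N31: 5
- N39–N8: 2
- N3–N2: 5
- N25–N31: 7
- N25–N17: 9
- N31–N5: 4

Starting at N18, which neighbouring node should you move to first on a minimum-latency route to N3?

N2

Enumerating some paths:
N18–N5–N3: 6+2 = 8
N18–N2–N3: 1+5 = 6
The minimum is 6 ms via N18–N2–N3.
So from N18 the first move is to N2.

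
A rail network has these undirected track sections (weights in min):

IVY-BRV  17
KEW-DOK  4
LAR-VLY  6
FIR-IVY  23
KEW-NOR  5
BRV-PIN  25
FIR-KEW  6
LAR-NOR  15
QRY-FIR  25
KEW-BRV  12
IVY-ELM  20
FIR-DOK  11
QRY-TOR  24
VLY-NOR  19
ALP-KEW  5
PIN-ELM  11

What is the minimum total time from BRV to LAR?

32 min

Shortest distances from BRV:
BRV: 0
KEW: 12  (via BRV)
DOK: 16  (via KEW)
IVY: 17  (via BRV)
ALP: 17  (via KEW)
NOR: 17  (via KEW)
FIR: 18  (via KEW)
PIN: 25  (via BRV)
LAR: 32  (via NOR)
Shortest route: BRV → KEW → NOR → LAR = 32 min.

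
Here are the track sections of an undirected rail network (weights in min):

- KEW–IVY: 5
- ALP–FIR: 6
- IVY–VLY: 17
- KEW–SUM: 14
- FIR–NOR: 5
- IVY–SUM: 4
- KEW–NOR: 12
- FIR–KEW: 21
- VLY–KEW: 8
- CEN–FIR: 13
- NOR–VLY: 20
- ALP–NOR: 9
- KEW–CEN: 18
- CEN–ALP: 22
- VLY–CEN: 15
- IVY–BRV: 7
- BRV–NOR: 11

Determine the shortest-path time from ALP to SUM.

30 min

Shortest distances from ALP:
ALP: 0
FIR: 6  (via ALP)
NOR: 9  (via ALP)
CEN: 19  (via FIR)
BRV: 20  (via NOR)
KEW: 21  (via NOR)
IVY: 26  (via KEW)
VLY: 29  (via NOR)
SUM: 30  (via IVY)
Shortest route: ALP–NOR–KEW–IVY–SUM = 30 min.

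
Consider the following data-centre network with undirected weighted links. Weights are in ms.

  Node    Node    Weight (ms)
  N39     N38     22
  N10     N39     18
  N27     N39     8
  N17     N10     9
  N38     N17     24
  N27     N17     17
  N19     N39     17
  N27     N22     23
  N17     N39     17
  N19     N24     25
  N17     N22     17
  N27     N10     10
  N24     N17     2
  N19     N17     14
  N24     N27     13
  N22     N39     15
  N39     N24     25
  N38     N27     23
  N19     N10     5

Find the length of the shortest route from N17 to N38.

24 ms

Running Dijkstra from N17:
N17: 0
N24: 2  (via N17)
N10: 9  (via N17)
N19: 14  (via N17)
N27: 15  (via N24)
N22: 17  (via N17)
N39: 17  (via N17)
N38: 24  (via N17)
Shortest route: N17–N38 = 24 ms.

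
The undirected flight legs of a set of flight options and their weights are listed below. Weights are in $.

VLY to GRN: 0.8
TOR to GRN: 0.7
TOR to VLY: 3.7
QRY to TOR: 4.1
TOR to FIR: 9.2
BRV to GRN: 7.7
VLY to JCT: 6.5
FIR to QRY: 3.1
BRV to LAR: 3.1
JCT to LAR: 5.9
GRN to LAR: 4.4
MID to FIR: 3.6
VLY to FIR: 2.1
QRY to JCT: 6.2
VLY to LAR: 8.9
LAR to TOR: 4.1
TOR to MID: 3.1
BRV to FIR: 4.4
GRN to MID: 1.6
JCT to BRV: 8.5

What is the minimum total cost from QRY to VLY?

$5.2

Shortest distances from QRY:
QRY: 0
FIR: 3.1  (via QRY)
TOR: 4.1  (via QRY)
GRN: 4.8  (via TOR)
VLY: 5.2  (via FIR)
Shortest route: QRY → FIR → VLY = $5.2.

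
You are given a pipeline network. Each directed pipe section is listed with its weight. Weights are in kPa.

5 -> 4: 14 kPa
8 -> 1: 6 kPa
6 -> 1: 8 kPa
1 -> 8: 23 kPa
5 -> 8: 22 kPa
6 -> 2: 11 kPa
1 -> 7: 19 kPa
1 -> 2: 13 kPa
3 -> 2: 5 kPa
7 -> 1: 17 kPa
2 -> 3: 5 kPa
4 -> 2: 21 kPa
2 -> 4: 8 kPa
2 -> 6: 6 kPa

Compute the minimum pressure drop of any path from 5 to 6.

Running Dijkstra from 5:
5: 0
4: 14  (via 5)
8: 22  (via 5)
1: 28  (via 8)
2: 35  (via 4)
3: 40  (via 2)
6: 41  (via 2)
Shortest route: 5–4–2–6 = 41 kPa.

41 kPa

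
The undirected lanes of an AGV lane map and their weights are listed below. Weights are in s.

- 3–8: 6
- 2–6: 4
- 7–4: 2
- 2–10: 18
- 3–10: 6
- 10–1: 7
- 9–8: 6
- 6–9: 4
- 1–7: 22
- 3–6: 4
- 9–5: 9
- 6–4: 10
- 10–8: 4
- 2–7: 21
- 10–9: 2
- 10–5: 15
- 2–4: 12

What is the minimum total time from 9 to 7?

16 s

Enumerating some paths:
9 - 6 - 2 - 4 - 7: 4+4+12+2 = 22
9 - 6 - 4 - 7: 4+10+2 = 16
9 - 10 - 3 - 6 - 4 - 7: 2+6+4+10+2 = 24
The minimum is 16 s via 9 - 6 - 4 - 7.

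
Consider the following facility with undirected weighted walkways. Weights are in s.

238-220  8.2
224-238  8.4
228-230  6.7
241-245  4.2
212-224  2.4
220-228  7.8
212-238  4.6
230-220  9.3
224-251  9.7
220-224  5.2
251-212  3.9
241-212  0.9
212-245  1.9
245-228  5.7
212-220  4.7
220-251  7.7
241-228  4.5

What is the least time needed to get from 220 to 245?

6.6 s

Compare a few routes:
220 - 224 - 212 - 245: 5.2+2.4+1.9 = 9.5
220 - 212 - 245: 4.7+1.9 = 6.6
The minimum is 6.6 s via 220 - 212 - 245.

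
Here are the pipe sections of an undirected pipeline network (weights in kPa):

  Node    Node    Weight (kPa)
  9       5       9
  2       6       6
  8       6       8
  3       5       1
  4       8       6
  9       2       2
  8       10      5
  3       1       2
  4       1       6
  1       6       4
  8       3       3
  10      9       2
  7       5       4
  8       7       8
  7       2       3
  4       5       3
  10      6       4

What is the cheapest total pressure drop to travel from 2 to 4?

10 kPa

Running Dijkstra from 2:
2: 0
9: 2  (via 2)
7: 3  (via 2)
10: 4  (via 9)
6: 6  (via 2)
5: 7  (via 7)
3: 8  (via 5)
8: 9  (via 10)
1: 10  (via 6)
4: 10  (via 5)
Shortest route: 2 → 7 → 5 → 4 = 10 kPa.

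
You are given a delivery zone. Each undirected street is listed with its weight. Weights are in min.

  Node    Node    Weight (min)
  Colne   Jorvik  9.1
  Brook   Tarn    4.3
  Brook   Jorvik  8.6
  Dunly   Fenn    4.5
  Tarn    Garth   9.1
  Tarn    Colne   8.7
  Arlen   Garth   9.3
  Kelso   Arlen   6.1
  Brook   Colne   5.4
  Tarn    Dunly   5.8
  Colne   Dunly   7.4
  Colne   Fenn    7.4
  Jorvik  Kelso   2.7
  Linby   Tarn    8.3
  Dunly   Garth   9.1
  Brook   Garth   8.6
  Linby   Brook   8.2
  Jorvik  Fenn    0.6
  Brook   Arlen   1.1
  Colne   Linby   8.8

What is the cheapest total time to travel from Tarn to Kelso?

Candidate routes:
Tarn–Brook–Jorvik–Kelso: 4.3+8.6+2.7 = 15.6
Tarn–Colne–Fenn–Jorvik–Kelso: 8.7+7.4+0.6+2.7 = 19.4
Tarn–Brook–Arlen–Kelso: 4.3+1.1+6.1 = 11.5
Tarn–Dunly–Fenn–Jorvik–Kelso: 5.8+4.5+0.6+2.7 = 13.6
Cheapest is Tarn–Brook–Arlen–Kelso at 11.5 min.

11.5 min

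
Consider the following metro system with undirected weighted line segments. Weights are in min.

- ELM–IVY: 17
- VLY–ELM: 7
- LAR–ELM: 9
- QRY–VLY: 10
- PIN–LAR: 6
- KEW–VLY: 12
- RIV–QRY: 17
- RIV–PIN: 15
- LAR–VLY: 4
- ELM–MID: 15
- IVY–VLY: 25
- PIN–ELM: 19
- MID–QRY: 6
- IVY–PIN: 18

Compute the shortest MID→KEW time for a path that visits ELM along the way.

34 min

Best MID to ELM: MID → ELM costing 15
Shortest ELM→KEW: ELM → VLY → KEW = 19
Total via ELM: 15 + 19 = 34 min.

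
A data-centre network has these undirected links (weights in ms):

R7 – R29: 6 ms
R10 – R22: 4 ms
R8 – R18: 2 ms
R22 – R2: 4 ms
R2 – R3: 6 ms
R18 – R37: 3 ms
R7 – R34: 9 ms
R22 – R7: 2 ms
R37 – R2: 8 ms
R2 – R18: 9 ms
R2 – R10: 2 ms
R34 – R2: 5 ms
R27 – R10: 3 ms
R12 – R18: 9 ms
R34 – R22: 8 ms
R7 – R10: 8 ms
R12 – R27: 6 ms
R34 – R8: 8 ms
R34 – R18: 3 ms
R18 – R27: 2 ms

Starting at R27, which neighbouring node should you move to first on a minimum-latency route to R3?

Compare a few routes:
R27–R10–R22–R2–R3: 3+4+4+6 = 17
R27–R18–R2–R3: 2+9+6 = 17
R27–R10–R2–R3: 3+2+6 = 11
R27–R18–R34–R2–R3: 2+3+5+6 = 16
The minimum is 11 ms via R27–R10–R2–R3.
So from R27 the first move is to R10.

R10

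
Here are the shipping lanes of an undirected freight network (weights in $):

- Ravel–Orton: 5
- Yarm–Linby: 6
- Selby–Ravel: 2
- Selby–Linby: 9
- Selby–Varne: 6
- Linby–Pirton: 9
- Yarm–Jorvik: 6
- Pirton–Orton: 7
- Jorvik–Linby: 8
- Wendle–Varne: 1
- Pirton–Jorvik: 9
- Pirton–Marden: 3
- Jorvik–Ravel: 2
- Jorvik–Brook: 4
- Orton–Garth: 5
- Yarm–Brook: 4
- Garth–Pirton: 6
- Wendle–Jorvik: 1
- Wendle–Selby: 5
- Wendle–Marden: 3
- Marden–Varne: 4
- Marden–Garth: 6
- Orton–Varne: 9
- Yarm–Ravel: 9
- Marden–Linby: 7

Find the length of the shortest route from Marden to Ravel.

Candidate routes:
Marden → Varne → Wendle → Jorvik → Ravel: 4+1+1+2 = 8
Marden → Wendle → Varne → Selby → Ravel: 3+1+6+2 = 12
Marden → Wendle → Selby → Ravel: 3+5+2 = 10
Marden → Wendle → Jorvik → Ravel: 3+1+2 = 6
Cheapest is Marden → Wendle → Jorvik → Ravel at $6.

$6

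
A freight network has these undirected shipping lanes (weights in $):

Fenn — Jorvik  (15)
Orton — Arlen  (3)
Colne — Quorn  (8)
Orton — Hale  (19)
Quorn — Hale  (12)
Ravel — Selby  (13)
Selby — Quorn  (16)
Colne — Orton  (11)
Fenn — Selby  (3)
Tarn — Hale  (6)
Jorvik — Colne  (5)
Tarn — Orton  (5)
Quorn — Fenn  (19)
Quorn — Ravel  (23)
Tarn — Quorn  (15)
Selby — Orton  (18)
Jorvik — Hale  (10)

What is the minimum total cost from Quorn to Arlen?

Running Dijkstra from Quorn:
Quorn: 0
Colne: 8  (via Quorn)
Hale: 12  (via Quorn)
Jorvik: 13  (via Colne)
Tarn: 15  (via Quorn)
Selby: 16  (via Quorn)
Fenn: 19  (via Quorn)
Orton: 19  (via Colne)
Arlen: 22  (via Orton)
Shortest route: Quorn → Colne → Orton → Arlen = $22.

$22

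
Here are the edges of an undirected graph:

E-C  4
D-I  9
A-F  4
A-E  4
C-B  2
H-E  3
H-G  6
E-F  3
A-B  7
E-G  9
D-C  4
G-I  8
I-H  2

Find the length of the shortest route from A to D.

Candidate routes:
A–E–C–D: 4+4+4 = 12
A–E–H–I–D: 4+3+2+9 = 18
A–B–C–D: 7+2+4 = 13
A–F–E–C–D: 4+3+4+4 = 15
The minimum is 12 via A–E–C–D.

12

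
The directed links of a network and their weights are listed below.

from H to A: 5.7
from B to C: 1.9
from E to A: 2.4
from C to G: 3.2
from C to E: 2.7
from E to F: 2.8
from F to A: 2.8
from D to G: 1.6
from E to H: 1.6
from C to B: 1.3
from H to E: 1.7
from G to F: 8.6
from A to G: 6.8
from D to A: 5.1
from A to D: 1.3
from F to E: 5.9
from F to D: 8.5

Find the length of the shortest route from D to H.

Candidate routes:
D - G - F - E - H: 1.6+8.6+5.9+1.6 = 17.7
D - A - G - F - E - H: 5.1+6.8+8.6+5.9+1.6 = 28
The minimum is 17.7 via D - G - F - E - H.

17.7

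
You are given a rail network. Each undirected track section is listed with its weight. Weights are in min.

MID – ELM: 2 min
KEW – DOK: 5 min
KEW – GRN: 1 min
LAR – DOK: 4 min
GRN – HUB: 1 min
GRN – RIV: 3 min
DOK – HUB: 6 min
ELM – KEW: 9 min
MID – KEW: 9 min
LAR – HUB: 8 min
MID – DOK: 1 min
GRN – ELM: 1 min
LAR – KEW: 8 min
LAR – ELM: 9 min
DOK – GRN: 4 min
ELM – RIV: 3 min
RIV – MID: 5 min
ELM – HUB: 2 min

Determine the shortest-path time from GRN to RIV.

3 min

Shortest distances from GRN:
GRN: 0
ELM: 1  (via GRN)
KEW: 1  (via GRN)
HUB: 1  (via GRN)
RIV: 3  (via GRN)
Shortest route: GRN–RIV = 3 min.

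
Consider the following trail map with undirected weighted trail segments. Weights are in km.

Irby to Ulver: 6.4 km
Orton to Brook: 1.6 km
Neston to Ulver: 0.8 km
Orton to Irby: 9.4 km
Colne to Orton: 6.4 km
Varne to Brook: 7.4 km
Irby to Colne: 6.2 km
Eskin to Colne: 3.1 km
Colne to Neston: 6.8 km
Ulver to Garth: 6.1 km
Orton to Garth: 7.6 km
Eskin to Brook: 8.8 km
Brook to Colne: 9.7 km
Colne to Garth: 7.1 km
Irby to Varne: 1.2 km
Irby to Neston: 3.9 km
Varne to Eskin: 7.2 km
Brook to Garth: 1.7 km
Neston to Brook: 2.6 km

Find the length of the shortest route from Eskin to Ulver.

10.7 km

Enumerating some paths:
Eskin - Brook - Neston - Ulver: 8.8+2.6+0.8 = 12.2
Eskin - Colne - Irby - Neston - Ulver: 3.1+6.2+3.9+0.8 = 14
Eskin - Colne - Neston - Ulver: 3.1+6.8+0.8 = 10.7
Eskin - Varne - Irby - Neston - Ulver: 7.2+1.2+3.9+0.8 = 13.1
Cheapest is Eskin - Colne - Neston - Ulver at 10.7 km.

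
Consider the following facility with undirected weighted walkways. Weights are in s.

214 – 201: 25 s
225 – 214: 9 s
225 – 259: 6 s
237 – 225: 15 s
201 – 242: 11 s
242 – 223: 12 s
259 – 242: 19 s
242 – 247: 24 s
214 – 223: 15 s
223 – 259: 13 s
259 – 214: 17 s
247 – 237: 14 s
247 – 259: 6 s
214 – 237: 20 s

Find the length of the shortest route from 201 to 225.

Compare a few routes:
201 - 214 - 225: 25+9 = 34
201 - 242 - 259 - 225: 11+19+6 = 36
The minimum is 34 s via 201 - 214 - 225.

34 s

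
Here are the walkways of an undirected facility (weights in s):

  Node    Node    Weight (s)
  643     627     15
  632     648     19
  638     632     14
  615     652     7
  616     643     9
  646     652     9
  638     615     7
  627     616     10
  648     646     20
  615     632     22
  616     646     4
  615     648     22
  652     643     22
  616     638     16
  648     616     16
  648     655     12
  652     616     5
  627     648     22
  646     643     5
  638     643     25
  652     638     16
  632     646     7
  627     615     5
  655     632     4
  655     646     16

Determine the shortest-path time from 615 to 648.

Candidate routes:
615 - 648: 22 = 22
615 - 627 - 648: 5+22 = 27
615 - 627 - 616 - 648: 5+10+16 = 31
615 - 652 - 616 - 648: 7+5+16 = 28
The minimum is 22 s via 615 - 648.

22 s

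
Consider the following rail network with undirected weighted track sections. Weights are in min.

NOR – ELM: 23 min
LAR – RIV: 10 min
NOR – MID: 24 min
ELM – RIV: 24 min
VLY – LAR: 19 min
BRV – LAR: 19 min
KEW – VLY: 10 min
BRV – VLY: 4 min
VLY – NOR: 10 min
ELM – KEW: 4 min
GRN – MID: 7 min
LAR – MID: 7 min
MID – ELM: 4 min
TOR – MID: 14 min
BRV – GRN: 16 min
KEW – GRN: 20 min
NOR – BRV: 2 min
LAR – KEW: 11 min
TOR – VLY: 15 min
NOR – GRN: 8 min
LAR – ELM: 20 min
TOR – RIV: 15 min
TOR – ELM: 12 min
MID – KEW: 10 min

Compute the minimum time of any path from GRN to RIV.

24 min

Settle nodes by increasing distance from GRN:
GRN: 0
MID: 7  (via GRN)
NOR: 8  (via GRN)
BRV: 10  (via NOR)
ELM: 11  (via MID)
VLY: 14  (via BRV)
LAR: 14  (via MID)
KEW: 15  (via ELM)
TOR: 21  (via MID)
RIV: 24  (via LAR)
Shortest route: GRN → MID → LAR → RIV = 24 min.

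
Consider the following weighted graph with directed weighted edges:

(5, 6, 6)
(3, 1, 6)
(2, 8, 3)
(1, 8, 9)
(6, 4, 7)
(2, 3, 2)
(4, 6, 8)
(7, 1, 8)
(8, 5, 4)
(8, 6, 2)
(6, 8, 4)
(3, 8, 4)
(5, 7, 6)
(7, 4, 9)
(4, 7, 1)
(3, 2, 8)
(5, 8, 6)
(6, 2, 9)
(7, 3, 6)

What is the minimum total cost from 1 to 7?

Settle nodes by increasing distance from 1:
1: 0
8: 9  (via 1)
6: 11  (via 8)
5: 13  (via 8)
4: 18  (via 6)
7: 19  (via 5)
Shortest route: 1 → 8 → 5 → 7 = 19.

19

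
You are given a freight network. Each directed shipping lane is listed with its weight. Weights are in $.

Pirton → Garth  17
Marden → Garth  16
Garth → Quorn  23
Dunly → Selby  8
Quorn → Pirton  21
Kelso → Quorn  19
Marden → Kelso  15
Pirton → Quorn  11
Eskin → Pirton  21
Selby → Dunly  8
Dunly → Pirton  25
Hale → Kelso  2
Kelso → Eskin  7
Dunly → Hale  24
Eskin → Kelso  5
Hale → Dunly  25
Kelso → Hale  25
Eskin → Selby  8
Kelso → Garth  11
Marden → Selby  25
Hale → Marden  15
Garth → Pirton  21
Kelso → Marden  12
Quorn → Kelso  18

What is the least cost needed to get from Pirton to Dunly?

$52

Settle nodes by increasing distance from Pirton:
Pirton: 0
Quorn: 11  (via Pirton)
Garth: 17  (via Pirton)
Kelso: 29  (via Quorn)
Eskin: 36  (via Kelso)
Marden: 41  (via Kelso)
Selby: 44  (via Eskin)
Dunly: 52  (via Selby)
Shortest route: Pirton → Quorn → Kelso → Eskin → Selby → Dunly = $52.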